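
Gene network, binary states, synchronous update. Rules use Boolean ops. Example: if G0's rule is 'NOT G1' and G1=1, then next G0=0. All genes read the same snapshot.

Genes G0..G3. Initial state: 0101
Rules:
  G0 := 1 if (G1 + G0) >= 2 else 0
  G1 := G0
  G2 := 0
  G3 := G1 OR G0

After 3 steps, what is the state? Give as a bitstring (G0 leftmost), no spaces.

Step 1: G0=(1+0>=2)=0 G1=G0=0 G2=0(const) G3=G1|G0=1|0=1 -> 0001
Step 2: G0=(0+0>=2)=0 G1=G0=0 G2=0(const) G3=G1|G0=0|0=0 -> 0000
Step 3: G0=(0+0>=2)=0 G1=G0=0 G2=0(const) G3=G1|G0=0|0=0 -> 0000

0000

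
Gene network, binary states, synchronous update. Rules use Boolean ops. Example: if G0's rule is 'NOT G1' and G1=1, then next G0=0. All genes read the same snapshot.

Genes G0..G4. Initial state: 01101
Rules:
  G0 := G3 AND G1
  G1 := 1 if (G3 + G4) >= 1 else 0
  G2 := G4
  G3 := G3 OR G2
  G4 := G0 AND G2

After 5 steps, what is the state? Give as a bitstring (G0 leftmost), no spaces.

Step 1: G0=G3&G1=0&1=0 G1=(0+1>=1)=1 G2=G4=1 G3=G3|G2=0|1=1 G4=G0&G2=0&1=0 -> 01110
Step 2: G0=G3&G1=1&1=1 G1=(1+0>=1)=1 G2=G4=0 G3=G3|G2=1|1=1 G4=G0&G2=0&1=0 -> 11010
Step 3: G0=G3&G1=1&1=1 G1=(1+0>=1)=1 G2=G4=0 G3=G3|G2=1|0=1 G4=G0&G2=1&0=0 -> 11010
Step 4: G0=G3&G1=1&1=1 G1=(1+0>=1)=1 G2=G4=0 G3=G3|G2=1|0=1 G4=G0&G2=1&0=0 -> 11010
Step 5: G0=G3&G1=1&1=1 G1=(1+0>=1)=1 G2=G4=0 G3=G3|G2=1|0=1 G4=G0&G2=1&0=0 -> 11010

11010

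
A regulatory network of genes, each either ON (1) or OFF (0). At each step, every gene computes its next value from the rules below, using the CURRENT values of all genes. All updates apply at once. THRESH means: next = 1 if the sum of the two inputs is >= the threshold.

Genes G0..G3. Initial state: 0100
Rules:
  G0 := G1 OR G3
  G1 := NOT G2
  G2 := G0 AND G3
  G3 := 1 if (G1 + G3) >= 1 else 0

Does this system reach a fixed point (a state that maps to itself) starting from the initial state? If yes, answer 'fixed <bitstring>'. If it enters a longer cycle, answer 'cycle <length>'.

Answer: fixed 1011

Derivation:
Step 0: 0100
Step 1: G0=G1|G3=1|0=1 G1=NOT G2=NOT 0=1 G2=G0&G3=0&0=0 G3=(1+0>=1)=1 -> 1101
Step 2: G0=G1|G3=1|1=1 G1=NOT G2=NOT 0=1 G2=G0&G3=1&1=1 G3=(1+1>=1)=1 -> 1111
Step 3: G0=G1|G3=1|1=1 G1=NOT G2=NOT 1=0 G2=G0&G3=1&1=1 G3=(1+1>=1)=1 -> 1011
Step 4: G0=G1|G3=0|1=1 G1=NOT G2=NOT 1=0 G2=G0&G3=1&1=1 G3=(0+1>=1)=1 -> 1011
Fixed point reached at step 3: 1011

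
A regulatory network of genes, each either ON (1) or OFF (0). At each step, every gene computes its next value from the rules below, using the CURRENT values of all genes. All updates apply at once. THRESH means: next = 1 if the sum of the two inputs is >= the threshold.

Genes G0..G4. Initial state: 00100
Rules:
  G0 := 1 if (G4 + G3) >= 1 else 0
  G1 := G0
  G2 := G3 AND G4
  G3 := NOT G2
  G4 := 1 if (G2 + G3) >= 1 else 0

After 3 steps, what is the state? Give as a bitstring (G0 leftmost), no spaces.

Step 1: G0=(0+0>=1)=0 G1=G0=0 G2=G3&G4=0&0=0 G3=NOT G2=NOT 1=0 G4=(1+0>=1)=1 -> 00001
Step 2: G0=(1+0>=1)=1 G1=G0=0 G2=G3&G4=0&1=0 G3=NOT G2=NOT 0=1 G4=(0+0>=1)=0 -> 10010
Step 3: G0=(0+1>=1)=1 G1=G0=1 G2=G3&G4=1&0=0 G3=NOT G2=NOT 0=1 G4=(0+1>=1)=1 -> 11011

11011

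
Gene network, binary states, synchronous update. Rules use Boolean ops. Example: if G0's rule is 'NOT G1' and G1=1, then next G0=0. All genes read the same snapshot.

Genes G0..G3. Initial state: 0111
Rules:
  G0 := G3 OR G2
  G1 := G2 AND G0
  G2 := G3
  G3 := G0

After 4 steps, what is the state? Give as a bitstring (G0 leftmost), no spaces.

Step 1: G0=G3|G2=1|1=1 G1=G2&G0=1&0=0 G2=G3=1 G3=G0=0 -> 1010
Step 2: G0=G3|G2=0|1=1 G1=G2&G0=1&1=1 G2=G3=0 G3=G0=1 -> 1101
Step 3: G0=G3|G2=1|0=1 G1=G2&G0=0&1=0 G2=G3=1 G3=G0=1 -> 1011
Step 4: G0=G3|G2=1|1=1 G1=G2&G0=1&1=1 G2=G3=1 G3=G0=1 -> 1111

1111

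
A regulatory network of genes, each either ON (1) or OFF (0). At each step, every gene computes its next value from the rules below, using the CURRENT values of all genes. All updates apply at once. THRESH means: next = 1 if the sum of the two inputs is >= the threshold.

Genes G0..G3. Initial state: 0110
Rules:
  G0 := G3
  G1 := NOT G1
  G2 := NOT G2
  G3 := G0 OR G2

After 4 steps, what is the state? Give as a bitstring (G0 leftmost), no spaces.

Step 1: G0=G3=0 G1=NOT G1=NOT 1=0 G2=NOT G2=NOT 1=0 G3=G0|G2=0|1=1 -> 0001
Step 2: G0=G3=1 G1=NOT G1=NOT 0=1 G2=NOT G2=NOT 0=1 G3=G0|G2=0|0=0 -> 1110
Step 3: G0=G3=0 G1=NOT G1=NOT 1=0 G2=NOT G2=NOT 1=0 G3=G0|G2=1|1=1 -> 0001
Step 4: G0=G3=1 G1=NOT G1=NOT 0=1 G2=NOT G2=NOT 0=1 G3=G0|G2=0|0=0 -> 1110

1110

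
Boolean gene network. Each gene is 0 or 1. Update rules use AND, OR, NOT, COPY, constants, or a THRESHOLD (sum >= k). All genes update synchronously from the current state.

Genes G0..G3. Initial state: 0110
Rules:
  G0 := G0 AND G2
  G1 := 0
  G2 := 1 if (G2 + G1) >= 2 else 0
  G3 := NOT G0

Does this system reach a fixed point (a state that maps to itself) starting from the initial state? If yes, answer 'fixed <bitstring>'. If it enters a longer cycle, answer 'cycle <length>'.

Step 0: 0110
Step 1: G0=G0&G2=0&1=0 G1=0(const) G2=(1+1>=2)=1 G3=NOT G0=NOT 0=1 -> 0011
Step 2: G0=G0&G2=0&1=0 G1=0(const) G2=(1+0>=2)=0 G3=NOT G0=NOT 0=1 -> 0001
Step 3: G0=G0&G2=0&0=0 G1=0(const) G2=(0+0>=2)=0 G3=NOT G0=NOT 0=1 -> 0001
Fixed point reached at step 2: 0001

Answer: fixed 0001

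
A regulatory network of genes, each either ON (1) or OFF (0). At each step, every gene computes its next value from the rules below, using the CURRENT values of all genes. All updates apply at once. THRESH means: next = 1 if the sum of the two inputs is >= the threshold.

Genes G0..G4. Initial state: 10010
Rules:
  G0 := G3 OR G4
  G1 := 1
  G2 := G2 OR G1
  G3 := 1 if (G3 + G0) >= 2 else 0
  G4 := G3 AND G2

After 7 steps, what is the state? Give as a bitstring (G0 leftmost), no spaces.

Step 1: G0=G3|G4=1|0=1 G1=1(const) G2=G2|G1=0|0=0 G3=(1+1>=2)=1 G4=G3&G2=1&0=0 -> 11010
Step 2: G0=G3|G4=1|0=1 G1=1(const) G2=G2|G1=0|1=1 G3=(1+1>=2)=1 G4=G3&G2=1&0=0 -> 11110
Step 3: G0=G3|G4=1|0=1 G1=1(const) G2=G2|G1=1|1=1 G3=(1+1>=2)=1 G4=G3&G2=1&1=1 -> 11111
Step 4: G0=G3|G4=1|1=1 G1=1(const) G2=G2|G1=1|1=1 G3=(1+1>=2)=1 G4=G3&G2=1&1=1 -> 11111
Step 5: G0=G3|G4=1|1=1 G1=1(const) G2=G2|G1=1|1=1 G3=(1+1>=2)=1 G4=G3&G2=1&1=1 -> 11111
Step 6: G0=G3|G4=1|1=1 G1=1(const) G2=G2|G1=1|1=1 G3=(1+1>=2)=1 G4=G3&G2=1&1=1 -> 11111
Step 7: G0=G3|G4=1|1=1 G1=1(const) G2=G2|G1=1|1=1 G3=(1+1>=2)=1 G4=G3&G2=1&1=1 -> 11111

11111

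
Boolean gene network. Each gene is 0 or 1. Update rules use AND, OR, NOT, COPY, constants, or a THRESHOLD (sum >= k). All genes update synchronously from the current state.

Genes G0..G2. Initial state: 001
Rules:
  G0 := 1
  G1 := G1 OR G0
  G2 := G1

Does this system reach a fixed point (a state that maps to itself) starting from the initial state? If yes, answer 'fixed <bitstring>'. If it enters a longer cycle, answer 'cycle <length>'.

Answer: fixed 111

Derivation:
Step 0: 001
Step 1: G0=1(const) G1=G1|G0=0|0=0 G2=G1=0 -> 100
Step 2: G0=1(const) G1=G1|G0=0|1=1 G2=G1=0 -> 110
Step 3: G0=1(const) G1=G1|G0=1|1=1 G2=G1=1 -> 111
Step 4: G0=1(const) G1=G1|G0=1|1=1 G2=G1=1 -> 111
Fixed point reached at step 3: 111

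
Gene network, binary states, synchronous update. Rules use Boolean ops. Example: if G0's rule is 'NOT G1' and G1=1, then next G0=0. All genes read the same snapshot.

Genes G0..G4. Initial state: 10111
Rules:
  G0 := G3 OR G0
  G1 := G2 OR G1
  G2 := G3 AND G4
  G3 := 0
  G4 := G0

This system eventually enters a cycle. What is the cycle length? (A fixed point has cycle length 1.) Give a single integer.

Step 0: 10111
Step 1: G0=G3|G0=1|1=1 G1=G2|G1=1|0=1 G2=G3&G4=1&1=1 G3=0(const) G4=G0=1 -> 11101
Step 2: G0=G3|G0=0|1=1 G1=G2|G1=1|1=1 G2=G3&G4=0&1=0 G3=0(const) G4=G0=1 -> 11001
Step 3: G0=G3|G0=0|1=1 G1=G2|G1=0|1=1 G2=G3&G4=0&1=0 G3=0(const) G4=G0=1 -> 11001
State from step 3 equals state from step 2 -> cycle length 1

Answer: 1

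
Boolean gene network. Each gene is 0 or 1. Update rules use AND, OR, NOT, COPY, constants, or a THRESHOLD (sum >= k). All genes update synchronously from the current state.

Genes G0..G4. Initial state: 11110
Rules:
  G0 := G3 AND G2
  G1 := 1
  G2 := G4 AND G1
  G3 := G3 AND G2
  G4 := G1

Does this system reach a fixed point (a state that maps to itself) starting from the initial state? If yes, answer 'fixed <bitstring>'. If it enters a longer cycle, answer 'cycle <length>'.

Step 0: 11110
Step 1: G0=G3&G2=1&1=1 G1=1(const) G2=G4&G1=0&1=0 G3=G3&G2=1&1=1 G4=G1=1 -> 11011
Step 2: G0=G3&G2=1&0=0 G1=1(const) G2=G4&G1=1&1=1 G3=G3&G2=1&0=0 G4=G1=1 -> 01101
Step 3: G0=G3&G2=0&1=0 G1=1(const) G2=G4&G1=1&1=1 G3=G3&G2=0&1=0 G4=G1=1 -> 01101
Fixed point reached at step 2: 01101

Answer: fixed 01101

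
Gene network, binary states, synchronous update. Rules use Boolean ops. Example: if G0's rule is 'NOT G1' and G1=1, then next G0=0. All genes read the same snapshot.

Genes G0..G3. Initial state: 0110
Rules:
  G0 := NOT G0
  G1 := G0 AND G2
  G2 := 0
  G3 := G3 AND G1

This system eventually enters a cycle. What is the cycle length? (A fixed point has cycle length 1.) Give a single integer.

Step 0: 0110
Step 1: G0=NOT G0=NOT 0=1 G1=G0&G2=0&1=0 G2=0(const) G3=G3&G1=0&1=0 -> 1000
Step 2: G0=NOT G0=NOT 1=0 G1=G0&G2=1&0=0 G2=0(const) G3=G3&G1=0&0=0 -> 0000
Step 3: G0=NOT G0=NOT 0=1 G1=G0&G2=0&0=0 G2=0(const) G3=G3&G1=0&0=0 -> 1000
State from step 3 equals state from step 1 -> cycle length 2

Answer: 2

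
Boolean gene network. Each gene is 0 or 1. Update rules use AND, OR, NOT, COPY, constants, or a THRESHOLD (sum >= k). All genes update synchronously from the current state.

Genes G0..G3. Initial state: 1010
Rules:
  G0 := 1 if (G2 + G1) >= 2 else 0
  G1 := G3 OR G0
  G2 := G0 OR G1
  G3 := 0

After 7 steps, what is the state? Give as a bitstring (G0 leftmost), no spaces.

Step 1: G0=(1+0>=2)=0 G1=G3|G0=0|1=1 G2=G0|G1=1|0=1 G3=0(const) -> 0110
Step 2: G0=(1+1>=2)=1 G1=G3|G0=0|0=0 G2=G0|G1=0|1=1 G3=0(const) -> 1010
Step 3: G0=(1+0>=2)=0 G1=G3|G0=0|1=1 G2=G0|G1=1|0=1 G3=0(const) -> 0110
Step 4: G0=(1+1>=2)=1 G1=G3|G0=0|0=0 G2=G0|G1=0|1=1 G3=0(const) -> 1010
Step 5: G0=(1+0>=2)=0 G1=G3|G0=0|1=1 G2=G0|G1=1|0=1 G3=0(const) -> 0110
Step 6: G0=(1+1>=2)=1 G1=G3|G0=0|0=0 G2=G0|G1=0|1=1 G3=0(const) -> 1010
Step 7: G0=(1+0>=2)=0 G1=G3|G0=0|1=1 G2=G0|G1=1|0=1 G3=0(const) -> 0110

0110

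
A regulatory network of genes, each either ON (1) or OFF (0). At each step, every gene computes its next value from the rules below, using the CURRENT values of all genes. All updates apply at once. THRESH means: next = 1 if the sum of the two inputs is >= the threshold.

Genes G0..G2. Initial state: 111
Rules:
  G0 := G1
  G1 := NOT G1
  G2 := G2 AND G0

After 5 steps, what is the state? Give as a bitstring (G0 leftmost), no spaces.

Step 1: G0=G1=1 G1=NOT G1=NOT 1=0 G2=G2&G0=1&1=1 -> 101
Step 2: G0=G1=0 G1=NOT G1=NOT 0=1 G2=G2&G0=1&1=1 -> 011
Step 3: G0=G1=1 G1=NOT G1=NOT 1=0 G2=G2&G0=1&0=0 -> 100
Step 4: G0=G1=0 G1=NOT G1=NOT 0=1 G2=G2&G0=0&1=0 -> 010
Step 5: G0=G1=1 G1=NOT G1=NOT 1=0 G2=G2&G0=0&0=0 -> 100

100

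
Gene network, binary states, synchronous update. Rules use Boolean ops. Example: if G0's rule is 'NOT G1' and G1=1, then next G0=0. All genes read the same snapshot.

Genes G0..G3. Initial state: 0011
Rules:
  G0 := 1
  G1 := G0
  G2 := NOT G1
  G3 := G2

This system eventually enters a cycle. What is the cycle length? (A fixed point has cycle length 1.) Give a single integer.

Answer: 1

Derivation:
Step 0: 0011
Step 1: G0=1(const) G1=G0=0 G2=NOT G1=NOT 0=1 G3=G2=1 -> 1011
Step 2: G0=1(const) G1=G0=1 G2=NOT G1=NOT 0=1 G3=G2=1 -> 1111
Step 3: G0=1(const) G1=G0=1 G2=NOT G1=NOT 1=0 G3=G2=1 -> 1101
Step 4: G0=1(const) G1=G0=1 G2=NOT G1=NOT 1=0 G3=G2=0 -> 1100
Step 5: G0=1(const) G1=G0=1 G2=NOT G1=NOT 1=0 G3=G2=0 -> 1100
State from step 5 equals state from step 4 -> cycle length 1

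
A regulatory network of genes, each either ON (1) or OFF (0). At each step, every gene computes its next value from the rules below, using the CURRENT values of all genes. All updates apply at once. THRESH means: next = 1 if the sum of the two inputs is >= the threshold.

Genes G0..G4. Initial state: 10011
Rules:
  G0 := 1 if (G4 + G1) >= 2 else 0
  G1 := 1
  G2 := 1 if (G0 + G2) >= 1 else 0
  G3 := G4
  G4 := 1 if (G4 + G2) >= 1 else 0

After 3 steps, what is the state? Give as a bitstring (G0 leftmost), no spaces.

Step 1: G0=(1+0>=2)=0 G1=1(const) G2=(1+0>=1)=1 G3=G4=1 G4=(1+0>=1)=1 -> 01111
Step 2: G0=(1+1>=2)=1 G1=1(const) G2=(0+1>=1)=1 G3=G4=1 G4=(1+1>=1)=1 -> 11111
Step 3: G0=(1+1>=2)=1 G1=1(const) G2=(1+1>=1)=1 G3=G4=1 G4=(1+1>=1)=1 -> 11111

11111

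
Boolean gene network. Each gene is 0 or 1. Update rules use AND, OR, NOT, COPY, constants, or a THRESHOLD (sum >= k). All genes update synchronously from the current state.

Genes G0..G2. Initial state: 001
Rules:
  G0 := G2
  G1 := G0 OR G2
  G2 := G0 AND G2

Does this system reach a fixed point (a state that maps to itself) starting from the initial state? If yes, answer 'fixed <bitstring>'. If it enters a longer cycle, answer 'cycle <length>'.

Step 0: 001
Step 1: G0=G2=1 G1=G0|G2=0|1=1 G2=G0&G2=0&1=0 -> 110
Step 2: G0=G2=0 G1=G0|G2=1|0=1 G2=G0&G2=1&0=0 -> 010
Step 3: G0=G2=0 G1=G0|G2=0|0=0 G2=G0&G2=0&0=0 -> 000
Step 4: G0=G2=0 G1=G0|G2=0|0=0 G2=G0&G2=0&0=0 -> 000
Fixed point reached at step 3: 000

Answer: fixed 000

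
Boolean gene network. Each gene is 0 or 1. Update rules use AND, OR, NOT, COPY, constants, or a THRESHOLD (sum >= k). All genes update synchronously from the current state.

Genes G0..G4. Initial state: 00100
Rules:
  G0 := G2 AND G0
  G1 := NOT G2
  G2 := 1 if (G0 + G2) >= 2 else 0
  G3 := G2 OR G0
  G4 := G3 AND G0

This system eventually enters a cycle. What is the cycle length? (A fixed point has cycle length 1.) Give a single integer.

Answer: 1

Derivation:
Step 0: 00100
Step 1: G0=G2&G0=1&0=0 G1=NOT G2=NOT 1=0 G2=(0+1>=2)=0 G3=G2|G0=1|0=1 G4=G3&G0=0&0=0 -> 00010
Step 2: G0=G2&G0=0&0=0 G1=NOT G2=NOT 0=1 G2=(0+0>=2)=0 G3=G2|G0=0|0=0 G4=G3&G0=1&0=0 -> 01000
Step 3: G0=G2&G0=0&0=0 G1=NOT G2=NOT 0=1 G2=(0+0>=2)=0 G3=G2|G0=0|0=0 G4=G3&G0=0&0=0 -> 01000
State from step 3 equals state from step 2 -> cycle length 1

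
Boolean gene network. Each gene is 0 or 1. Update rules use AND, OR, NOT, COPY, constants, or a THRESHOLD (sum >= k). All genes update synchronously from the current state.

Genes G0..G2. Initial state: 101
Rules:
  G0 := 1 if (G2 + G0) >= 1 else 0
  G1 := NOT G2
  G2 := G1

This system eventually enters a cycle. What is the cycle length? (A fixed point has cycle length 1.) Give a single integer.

Answer: 4

Derivation:
Step 0: 101
Step 1: G0=(1+1>=1)=1 G1=NOT G2=NOT 1=0 G2=G1=0 -> 100
Step 2: G0=(0+1>=1)=1 G1=NOT G2=NOT 0=1 G2=G1=0 -> 110
Step 3: G0=(0+1>=1)=1 G1=NOT G2=NOT 0=1 G2=G1=1 -> 111
Step 4: G0=(1+1>=1)=1 G1=NOT G2=NOT 1=0 G2=G1=1 -> 101
State from step 4 equals state from step 0 -> cycle length 4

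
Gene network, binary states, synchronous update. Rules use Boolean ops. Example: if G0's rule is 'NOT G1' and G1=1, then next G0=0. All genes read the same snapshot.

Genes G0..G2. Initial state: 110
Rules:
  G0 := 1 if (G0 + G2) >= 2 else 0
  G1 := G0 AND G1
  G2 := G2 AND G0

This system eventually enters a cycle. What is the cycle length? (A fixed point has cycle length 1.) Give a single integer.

Answer: 1

Derivation:
Step 0: 110
Step 1: G0=(1+0>=2)=0 G1=G0&G1=1&1=1 G2=G2&G0=0&1=0 -> 010
Step 2: G0=(0+0>=2)=0 G1=G0&G1=0&1=0 G2=G2&G0=0&0=0 -> 000
Step 3: G0=(0+0>=2)=0 G1=G0&G1=0&0=0 G2=G2&G0=0&0=0 -> 000
State from step 3 equals state from step 2 -> cycle length 1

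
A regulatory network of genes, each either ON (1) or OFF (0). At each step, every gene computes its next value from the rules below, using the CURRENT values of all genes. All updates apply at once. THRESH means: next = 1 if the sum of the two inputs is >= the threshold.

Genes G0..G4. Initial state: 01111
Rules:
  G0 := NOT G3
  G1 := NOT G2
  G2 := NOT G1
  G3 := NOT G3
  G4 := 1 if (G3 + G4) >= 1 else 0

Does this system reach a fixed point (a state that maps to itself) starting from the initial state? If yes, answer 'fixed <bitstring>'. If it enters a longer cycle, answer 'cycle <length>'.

Step 0: 01111
Step 1: G0=NOT G3=NOT 1=0 G1=NOT G2=NOT 1=0 G2=NOT G1=NOT 1=0 G3=NOT G3=NOT 1=0 G4=(1+1>=1)=1 -> 00001
Step 2: G0=NOT G3=NOT 0=1 G1=NOT G2=NOT 0=1 G2=NOT G1=NOT 0=1 G3=NOT G3=NOT 0=1 G4=(0+1>=1)=1 -> 11111
Step 3: G0=NOT G3=NOT 1=0 G1=NOT G2=NOT 1=0 G2=NOT G1=NOT 1=0 G3=NOT G3=NOT 1=0 G4=(1+1>=1)=1 -> 00001
Cycle of length 2 starting at step 1 -> no fixed point

Answer: cycle 2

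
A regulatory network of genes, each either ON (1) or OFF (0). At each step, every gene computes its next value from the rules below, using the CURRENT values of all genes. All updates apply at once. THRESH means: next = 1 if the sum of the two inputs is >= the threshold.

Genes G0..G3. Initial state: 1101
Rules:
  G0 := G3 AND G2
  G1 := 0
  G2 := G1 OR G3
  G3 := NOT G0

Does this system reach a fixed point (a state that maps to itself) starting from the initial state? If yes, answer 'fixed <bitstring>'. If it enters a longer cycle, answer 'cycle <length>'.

Answer: cycle 5

Derivation:
Step 0: 1101
Step 1: G0=G3&G2=1&0=0 G1=0(const) G2=G1|G3=1|1=1 G3=NOT G0=NOT 1=0 -> 0010
Step 2: G0=G3&G2=0&1=0 G1=0(const) G2=G1|G3=0|0=0 G3=NOT G0=NOT 0=1 -> 0001
Step 3: G0=G3&G2=1&0=0 G1=0(const) G2=G1|G3=0|1=1 G3=NOT G0=NOT 0=1 -> 0011
Step 4: G0=G3&G2=1&1=1 G1=0(const) G2=G1|G3=0|1=1 G3=NOT G0=NOT 0=1 -> 1011
Step 5: G0=G3&G2=1&1=1 G1=0(const) G2=G1|G3=0|1=1 G3=NOT G0=NOT 1=0 -> 1010
Step 6: G0=G3&G2=0&1=0 G1=0(const) G2=G1|G3=0|0=0 G3=NOT G0=NOT 1=0 -> 0000
Step 7: G0=G3&G2=0&0=0 G1=0(const) G2=G1|G3=0|0=0 G3=NOT G0=NOT 0=1 -> 0001
Cycle of length 5 starting at step 2 -> no fixed point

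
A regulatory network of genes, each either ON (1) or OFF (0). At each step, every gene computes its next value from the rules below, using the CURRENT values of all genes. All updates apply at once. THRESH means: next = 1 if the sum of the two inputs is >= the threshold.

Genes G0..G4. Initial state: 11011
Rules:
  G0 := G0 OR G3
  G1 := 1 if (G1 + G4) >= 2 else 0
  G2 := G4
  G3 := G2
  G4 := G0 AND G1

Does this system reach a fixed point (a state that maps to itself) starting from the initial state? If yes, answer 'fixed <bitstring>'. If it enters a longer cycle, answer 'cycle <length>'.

Answer: fixed 11111

Derivation:
Step 0: 11011
Step 1: G0=G0|G3=1|1=1 G1=(1+1>=2)=1 G2=G4=1 G3=G2=0 G4=G0&G1=1&1=1 -> 11101
Step 2: G0=G0|G3=1|0=1 G1=(1+1>=2)=1 G2=G4=1 G3=G2=1 G4=G0&G1=1&1=1 -> 11111
Step 3: G0=G0|G3=1|1=1 G1=(1+1>=2)=1 G2=G4=1 G3=G2=1 G4=G0&G1=1&1=1 -> 11111
Fixed point reached at step 2: 11111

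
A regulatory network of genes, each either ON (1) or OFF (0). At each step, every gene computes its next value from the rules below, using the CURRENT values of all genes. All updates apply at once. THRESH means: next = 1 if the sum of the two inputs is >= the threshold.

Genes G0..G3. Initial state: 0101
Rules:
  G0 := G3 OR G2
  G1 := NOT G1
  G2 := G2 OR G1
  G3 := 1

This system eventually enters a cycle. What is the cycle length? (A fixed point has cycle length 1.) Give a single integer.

Step 0: 0101
Step 1: G0=G3|G2=1|0=1 G1=NOT G1=NOT 1=0 G2=G2|G1=0|1=1 G3=1(const) -> 1011
Step 2: G0=G3|G2=1|1=1 G1=NOT G1=NOT 0=1 G2=G2|G1=1|0=1 G3=1(const) -> 1111
Step 3: G0=G3|G2=1|1=1 G1=NOT G1=NOT 1=0 G2=G2|G1=1|1=1 G3=1(const) -> 1011
State from step 3 equals state from step 1 -> cycle length 2

Answer: 2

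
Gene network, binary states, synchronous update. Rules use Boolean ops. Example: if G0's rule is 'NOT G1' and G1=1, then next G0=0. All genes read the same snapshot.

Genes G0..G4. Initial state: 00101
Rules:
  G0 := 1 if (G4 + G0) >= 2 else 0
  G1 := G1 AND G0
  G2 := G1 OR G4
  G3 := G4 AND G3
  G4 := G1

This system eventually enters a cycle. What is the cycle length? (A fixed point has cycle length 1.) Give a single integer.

Answer: 1

Derivation:
Step 0: 00101
Step 1: G0=(1+0>=2)=0 G1=G1&G0=0&0=0 G2=G1|G4=0|1=1 G3=G4&G3=1&0=0 G4=G1=0 -> 00100
Step 2: G0=(0+0>=2)=0 G1=G1&G0=0&0=0 G2=G1|G4=0|0=0 G3=G4&G3=0&0=0 G4=G1=0 -> 00000
Step 3: G0=(0+0>=2)=0 G1=G1&G0=0&0=0 G2=G1|G4=0|0=0 G3=G4&G3=0&0=0 G4=G1=0 -> 00000
State from step 3 equals state from step 2 -> cycle length 1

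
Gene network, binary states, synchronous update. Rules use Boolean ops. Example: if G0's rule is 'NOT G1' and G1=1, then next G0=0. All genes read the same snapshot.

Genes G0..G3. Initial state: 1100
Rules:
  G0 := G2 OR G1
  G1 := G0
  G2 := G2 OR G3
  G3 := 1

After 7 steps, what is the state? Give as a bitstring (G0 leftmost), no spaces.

Step 1: G0=G2|G1=0|1=1 G1=G0=1 G2=G2|G3=0|0=0 G3=1(const) -> 1101
Step 2: G0=G2|G1=0|1=1 G1=G0=1 G2=G2|G3=0|1=1 G3=1(const) -> 1111
Step 3: G0=G2|G1=1|1=1 G1=G0=1 G2=G2|G3=1|1=1 G3=1(const) -> 1111
Step 4: G0=G2|G1=1|1=1 G1=G0=1 G2=G2|G3=1|1=1 G3=1(const) -> 1111
Step 5: G0=G2|G1=1|1=1 G1=G0=1 G2=G2|G3=1|1=1 G3=1(const) -> 1111
Step 6: G0=G2|G1=1|1=1 G1=G0=1 G2=G2|G3=1|1=1 G3=1(const) -> 1111
Step 7: G0=G2|G1=1|1=1 G1=G0=1 G2=G2|G3=1|1=1 G3=1(const) -> 1111

1111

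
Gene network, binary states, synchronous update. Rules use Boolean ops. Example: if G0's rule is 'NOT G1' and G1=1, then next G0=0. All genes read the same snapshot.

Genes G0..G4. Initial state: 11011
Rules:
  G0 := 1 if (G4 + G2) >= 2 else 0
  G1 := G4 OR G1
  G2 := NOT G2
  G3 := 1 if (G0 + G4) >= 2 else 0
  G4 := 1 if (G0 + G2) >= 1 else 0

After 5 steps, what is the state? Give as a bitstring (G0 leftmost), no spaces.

Step 1: G0=(1+0>=2)=0 G1=G4|G1=1|1=1 G2=NOT G2=NOT 0=1 G3=(1+1>=2)=1 G4=(1+0>=1)=1 -> 01111
Step 2: G0=(1+1>=2)=1 G1=G4|G1=1|1=1 G2=NOT G2=NOT 1=0 G3=(0+1>=2)=0 G4=(0+1>=1)=1 -> 11001
Step 3: G0=(1+0>=2)=0 G1=G4|G1=1|1=1 G2=NOT G2=NOT 0=1 G3=(1+1>=2)=1 G4=(1+0>=1)=1 -> 01111
Step 4: G0=(1+1>=2)=1 G1=G4|G1=1|1=1 G2=NOT G2=NOT 1=0 G3=(0+1>=2)=0 G4=(0+1>=1)=1 -> 11001
Step 5: G0=(1+0>=2)=0 G1=G4|G1=1|1=1 G2=NOT G2=NOT 0=1 G3=(1+1>=2)=1 G4=(1+0>=1)=1 -> 01111

01111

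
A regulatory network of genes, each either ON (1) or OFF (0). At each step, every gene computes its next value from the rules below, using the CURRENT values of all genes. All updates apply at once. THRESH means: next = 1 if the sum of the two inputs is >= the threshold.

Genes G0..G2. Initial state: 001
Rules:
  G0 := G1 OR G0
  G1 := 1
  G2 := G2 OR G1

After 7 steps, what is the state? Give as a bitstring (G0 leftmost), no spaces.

Step 1: G0=G1|G0=0|0=0 G1=1(const) G2=G2|G1=1|0=1 -> 011
Step 2: G0=G1|G0=1|0=1 G1=1(const) G2=G2|G1=1|1=1 -> 111
Step 3: G0=G1|G0=1|1=1 G1=1(const) G2=G2|G1=1|1=1 -> 111
Step 4: G0=G1|G0=1|1=1 G1=1(const) G2=G2|G1=1|1=1 -> 111
Step 5: G0=G1|G0=1|1=1 G1=1(const) G2=G2|G1=1|1=1 -> 111
Step 6: G0=G1|G0=1|1=1 G1=1(const) G2=G2|G1=1|1=1 -> 111
Step 7: G0=G1|G0=1|1=1 G1=1(const) G2=G2|G1=1|1=1 -> 111

111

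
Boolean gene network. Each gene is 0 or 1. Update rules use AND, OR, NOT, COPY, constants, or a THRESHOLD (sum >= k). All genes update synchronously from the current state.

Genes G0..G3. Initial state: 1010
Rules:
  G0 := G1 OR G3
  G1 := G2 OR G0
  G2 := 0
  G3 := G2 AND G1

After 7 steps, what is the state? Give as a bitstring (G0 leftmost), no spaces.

Step 1: G0=G1|G3=0|0=0 G1=G2|G0=1|1=1 G2=0(const) G3=G2&G1=1&0=0 -> 0100
Step 2: G0=G1|G3=1|0=1 G1=G2|G0=0|0=0 G2=0(const) G3=G2&G1=0&1=0 -> 1000
Step 3: G0=G1|G3=0|0=0 G1=G2|G0=0|1=1 G2=0(const) G3=G2&G1=0&0=0 -> 0100
Step 4: G0=G1|G3=1|0=1 G1=G2|G0=0|0=0 G2=0(const) G3=G2&G1=0&1=0 -> 1000
Step 5: G0=G1|G3=0|0=0 G1=G2|G0=0|1=1 G2=0(const) G3=G2&G1=0&0=0 -> 0100
Step 6: G0=G1|G3=1|0=1 G1=G2|G0=0|0=0 G2=0(const) G3=G2&G1=0&1=0 -> 1000
Step 7: G0=G1|G3=0|0=0 G1=G2|G0=0|1=1 G2=0(const) G3=G2&G1=0&0=0 -> 0100

0100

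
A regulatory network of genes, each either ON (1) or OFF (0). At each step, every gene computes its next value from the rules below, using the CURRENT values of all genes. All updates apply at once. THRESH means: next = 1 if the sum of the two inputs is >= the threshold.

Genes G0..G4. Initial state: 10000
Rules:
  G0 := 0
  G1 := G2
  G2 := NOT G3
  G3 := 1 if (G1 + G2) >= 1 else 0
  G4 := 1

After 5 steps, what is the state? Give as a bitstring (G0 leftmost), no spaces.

Step 1: G0=0(const) G1=G2=0 G2=NOT G3=NOT 0=1 G3=(0+0>=1)=0 G4=1(const) -> 00101
Step 2: G0=0(const) G1=G2=1 G2=NOT G3=NOT 0=1 G3=(0+1>=1)=1 G4=1(const) -> 01111
Step 3: G0=0(const) G1=G2=1 G2=NOT G3=NOT 1=0 G3=(1+1>=1)=1 G4=1(const) -> 01011
Step 4: G0=0(const) G1=G2=0 G2=NOT G3=NOT 1=0 G3=(1+0>=1)=1 G4=1(const) -> 00011
Step 5: G0=0(const) G1=G2=0 G2=NOT G3=NOT 1=0 G3=(0+0>=1)=0 G4=1(const) -> 00001

00001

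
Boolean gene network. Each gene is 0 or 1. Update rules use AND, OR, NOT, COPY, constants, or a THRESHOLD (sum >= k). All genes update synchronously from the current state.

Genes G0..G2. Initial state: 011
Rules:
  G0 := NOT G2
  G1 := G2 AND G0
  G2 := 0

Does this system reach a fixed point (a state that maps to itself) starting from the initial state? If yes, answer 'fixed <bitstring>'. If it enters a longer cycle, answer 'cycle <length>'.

Step 0: 011
Step 1: G0=NOT G2=NOT 1=0 G1=G2&G0=1&0=0 G2=0(const) -> 000
Step 2: G0=NOT G2=NOT 0=1 G1=G2&G0=0&0=0 G2=0(const) -> 100
Step 3: G0=NOT G2=NOT 0=1 G1=G2&G0=0&1=0 G2=0(const) -> 100
Fixed point reached at step 2: 100

Answer: fixed 100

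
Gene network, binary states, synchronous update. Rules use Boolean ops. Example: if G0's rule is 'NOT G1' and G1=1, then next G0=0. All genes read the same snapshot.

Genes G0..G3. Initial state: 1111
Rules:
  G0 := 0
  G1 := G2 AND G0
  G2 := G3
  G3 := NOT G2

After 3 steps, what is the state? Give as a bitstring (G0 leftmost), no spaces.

Step 1: G0=0(const) G1=G2&G0=1&1=1 G2=G3=1 G3=NOT G2=NOT 1=0 -> 0110
Step 2: G0=0(const) G1=G2&G0=1&0=0 G2=G3=0 G3=NOT G2=NOT 1=0 -> 0000
Step 3: G0=0(const) G1=G2&G0=0&0=0 G2=G3=0 G3=NOT G2=NOT 0=1 -> 0001

0001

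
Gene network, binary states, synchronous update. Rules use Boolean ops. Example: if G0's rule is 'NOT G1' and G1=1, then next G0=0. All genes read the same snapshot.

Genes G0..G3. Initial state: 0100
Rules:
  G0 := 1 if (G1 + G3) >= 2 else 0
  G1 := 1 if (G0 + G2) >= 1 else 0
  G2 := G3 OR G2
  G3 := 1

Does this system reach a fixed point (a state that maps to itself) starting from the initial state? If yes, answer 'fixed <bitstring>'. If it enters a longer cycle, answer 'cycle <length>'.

Answer: fixed 1111

Derivation:
Step 0: 0100
Step 1: G0=(1+0>=2)=0 G1=(0+0>=1)=0 G2=G3|G2=0|0=0 G3=1(const) -> 0001
Step 2: G0=(0+1>=2)=0 G1=(0+0>=1)=0 G2=G3|G2=1|0=1 G3=1(const) -> 0011
Step 3: G0=(0+1>=2)=0 G1=(0+1>=1)=1 G2=G3|G2=1|1=1 G3=1(const) -> 0111
Step 4: G0=(1+1>=2)=1 G1=(0+1>=1)=1 G2=G3|G2=1|1=1 G3=1(const) -> 1111
Step 5: G0=(1+1>=2)=1 G1=(1+1>=1)=1 G2=G3|G2=1|1=1 G3=1(const) -> 1111
Fixed point reached at step 4: 1111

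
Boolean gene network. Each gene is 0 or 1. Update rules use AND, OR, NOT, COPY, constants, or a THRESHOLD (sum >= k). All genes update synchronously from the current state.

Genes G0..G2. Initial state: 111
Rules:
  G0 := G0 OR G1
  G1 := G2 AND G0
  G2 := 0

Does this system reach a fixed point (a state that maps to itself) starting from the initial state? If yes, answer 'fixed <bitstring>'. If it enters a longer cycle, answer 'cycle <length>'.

Answer: fixed 100

Derivation:
Step 0: 111
Step 1: G0=G0|G1=1|1=1 G1=G2&G0=1&1=1 G2=0(const) -> 110
Step 2: G0=G0|G1=1|1=1 G1=G2&G0=0&1=0 G2=0(const) -> 100
Step 3: G0=G0|G1=1|0=1 G1=G2&G0=0&1=0 G2=0(const) -> 100
Fixed point reached at step 2: 100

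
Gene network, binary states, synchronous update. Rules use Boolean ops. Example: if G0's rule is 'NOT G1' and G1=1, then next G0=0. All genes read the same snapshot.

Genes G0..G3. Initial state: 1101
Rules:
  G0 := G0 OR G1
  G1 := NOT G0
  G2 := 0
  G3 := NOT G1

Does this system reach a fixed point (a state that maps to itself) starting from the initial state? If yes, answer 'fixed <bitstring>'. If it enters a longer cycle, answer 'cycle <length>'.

Answer: fixed 1001

Derivation:
Step 0: 1101
Step 1: G0=G0|G1=1|1=1 G1=NOT G0=NOT 1=0 G2=0(const) G3=NOT G1=NOT 1=0 -> 1000
Step 2: G0=G0|G1=1|0=1 G1=NOT G0=NOT 1=0 G2=0(const) G3=NOT G1=NOT 0=1 -> 1001
Step 3: G0=G0|G1=1|0=1 G1=NOT G0=NOT 1=0 G2=0(const) G3=NOT G1=NOT 0=1 -> 1001
Fixed point reached at step 2: 1001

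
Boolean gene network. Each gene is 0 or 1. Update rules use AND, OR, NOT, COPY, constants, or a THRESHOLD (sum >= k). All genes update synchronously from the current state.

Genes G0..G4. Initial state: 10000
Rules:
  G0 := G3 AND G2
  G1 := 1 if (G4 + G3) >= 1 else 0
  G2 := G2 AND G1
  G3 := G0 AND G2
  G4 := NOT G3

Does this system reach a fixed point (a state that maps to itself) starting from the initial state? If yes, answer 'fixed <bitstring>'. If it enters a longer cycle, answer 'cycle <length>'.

Step 0: 10000
Step 1: G0=G3&G2=0&0=0 G1=(0+0>=1)=0 G2=G2&G1=0&0=0 G3=G0&G2=1&0=0 G4=NOT G3=NOT 0=1 -> 00001
Step 2: G0=G3&G2=0&0=0 G1=(1+0>=1)=1 G2=G2&G1=0&0=0 G3=G0&G2=0&0=0 G4=NOT G3=NOT 0=1 -> 01001
Step 3: G0=G3&G2=0&0=0 G1=(1+0>=1)=1 G2=G2&G1=0&1=0 G3=G0&G2=0&0=0 G4=NOT G3=NOT 0=1 -> 01001
Fixed point reached at step 2: 01001

Answer: fixed 01001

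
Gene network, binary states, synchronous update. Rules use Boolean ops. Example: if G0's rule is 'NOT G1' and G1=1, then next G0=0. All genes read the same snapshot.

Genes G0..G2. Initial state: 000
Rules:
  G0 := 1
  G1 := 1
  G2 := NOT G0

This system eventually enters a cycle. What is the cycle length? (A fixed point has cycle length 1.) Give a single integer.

Answer: 1

Derivation:
Step 0: 000
Step 1: G0=1(const) G1=1(const) G2=NOT G0=NOT 0=1 -> 111
Step 2: G0=1(const) G1=1(const) G2=NOT G0=NOT 1=0 -> 110
Step 3: G0=1(const) G1=1(const) G2=NOT G0=NOT 1=0 -> 110
State from step 3 equals state from step 2 -> cycle length 1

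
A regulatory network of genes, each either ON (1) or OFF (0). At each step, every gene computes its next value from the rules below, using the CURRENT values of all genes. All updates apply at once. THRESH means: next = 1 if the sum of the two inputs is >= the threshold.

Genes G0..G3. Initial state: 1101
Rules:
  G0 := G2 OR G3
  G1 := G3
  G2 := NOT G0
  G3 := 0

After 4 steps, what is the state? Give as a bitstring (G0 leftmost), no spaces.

Step 1: G0=G2|G3=0|1=1 G1=G3=1 G2=NOT G0=NOT 1=0 G3=0(const) -> 1100
Step 2: G0=G2|G3=0|0=0 G1=G3=0 G2=NOT G0=NOT 1=0 G3=0(const) -> 0000
Step 3: G0=G2|G3=0|0=0 G1=G3=0 G2=NOT G0=NOT 0=1 G3=0(const) -> 0010
Step 4: G0=G2|G3=1|0=1 G1=G3=0 G2=NOT G0=NOT 0=1 G3=0(const) -> 1010

1010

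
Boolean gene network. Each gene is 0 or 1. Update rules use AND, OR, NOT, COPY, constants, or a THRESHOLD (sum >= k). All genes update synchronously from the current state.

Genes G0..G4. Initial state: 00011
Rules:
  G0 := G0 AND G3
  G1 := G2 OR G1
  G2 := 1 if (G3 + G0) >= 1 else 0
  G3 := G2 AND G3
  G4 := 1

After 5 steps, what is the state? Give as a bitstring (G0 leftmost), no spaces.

Step 1: G0=G0&G3=0&1=0 G1=G2|G1=0|0=0 G2=(1+0>=1)=1 G3=G2&G3=0&1=0 G4=1(const) -> 00101
Step 2: G0=G0&G3=0&0=0 G1=G2|G1=1|0=1 G2=(0+0>=1)=0 G3=G2&G3=1&0=0 G4=1(const) -> 01001
Step 3: G0=G0&G3=0&0=0 G1=G2|G1=0|1=1 G2=(0+0>=1)=0 G3=G2&G3=0&0=0 G4=1(const) -> 01001
Step 4: G0=G0&G3=0&0=0 G1=G2|G1=0|1=1 G2=(0+0>=1)=0 G3=G2&G3=0&0=0 G4=1(const) -> 01001
Step 5: G0=G0&G3=0&0=0 G1=G2|G1=0|1=1 G2=(0+0>=1)=0 G3=G2&G3=0&0=0 G4=1(const) -> 01001

01001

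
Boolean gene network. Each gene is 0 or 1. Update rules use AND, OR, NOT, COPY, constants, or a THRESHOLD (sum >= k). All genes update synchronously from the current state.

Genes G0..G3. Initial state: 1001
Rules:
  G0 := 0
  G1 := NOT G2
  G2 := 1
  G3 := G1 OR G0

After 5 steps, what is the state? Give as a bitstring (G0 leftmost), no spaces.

Step 1: G0=0(const) G1=NOT G2=NOT 0=1 G2=1(const) G3=G1|G0=0|1=1 -> 0111
Step 2: G0=0(const) G1=NOT G2=NOT 1=0 G2=1(const) G3=G1|G0=1|0=1 -> 0011
Step 3: G0=0(const) G1=NOT G2=NOT 1=0 G2=1(const) G3=G1|G0=0|0=0 -> 0010
Step 4: G0=0(const) G1=NOT G2=NOT 1=0 G2=1(const) G3=G1|G0=0|0=0 -> 0010
Step 5: G0=0(const) G1=NOT G2=NOT 1=0 G2=1(const) G3=G1|G0=0|0=0 -> 0010

0010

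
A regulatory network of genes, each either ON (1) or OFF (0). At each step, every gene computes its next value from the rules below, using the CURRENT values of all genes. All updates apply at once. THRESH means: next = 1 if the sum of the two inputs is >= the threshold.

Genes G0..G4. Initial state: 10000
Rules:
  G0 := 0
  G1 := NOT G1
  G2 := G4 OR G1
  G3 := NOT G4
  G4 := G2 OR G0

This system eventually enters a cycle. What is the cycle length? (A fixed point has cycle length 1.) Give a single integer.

Step 0: 10000
Step 1: G0=0(const) G1=NOT G1=NOT 0=1 G2=G4|G1=0|0=0 G3=NOT G4=NOT 0=1 G4=G2|G0=0|1=1 -> 01011
Step 2: G0=0(const) G1=NOT G1=NOT 1=0 G2=G4|G1=1|1=1 G3=NOT G4=NOT 1=0 G4=G2|G0=0|0=0 -> 00100
Step 3: G0=0(const) G1=NOT G1=NOT 0=1 G2=G4|G1=0|0=0 G3=NOT G4=NOT 0=1 G4=G2|G0=1|0=1 -> 01011
State from step 3 equals state from step 1 -> cycle length 2

Answer: 2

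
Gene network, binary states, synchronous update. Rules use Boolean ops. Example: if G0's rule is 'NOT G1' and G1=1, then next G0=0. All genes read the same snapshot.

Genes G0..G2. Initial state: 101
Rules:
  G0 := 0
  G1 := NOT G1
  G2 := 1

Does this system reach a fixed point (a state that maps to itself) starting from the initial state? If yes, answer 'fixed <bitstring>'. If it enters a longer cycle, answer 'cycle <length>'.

Answer: cycle 2

Derivation:
Step 0: 101
Step 1: G0=0(const) G1=NOT G1=NOT 0=1 G2=1(const) -> 011
Step 2: G0=0(const) G1=NOT G1=NOT 1=0 G2=1(const) -> 001
Step 3: G0=0(const) G1=NOT G1=NOT 0=1 G2=1(const) -> 011
Cycle of length 2 starting at step 1 -> no fixed point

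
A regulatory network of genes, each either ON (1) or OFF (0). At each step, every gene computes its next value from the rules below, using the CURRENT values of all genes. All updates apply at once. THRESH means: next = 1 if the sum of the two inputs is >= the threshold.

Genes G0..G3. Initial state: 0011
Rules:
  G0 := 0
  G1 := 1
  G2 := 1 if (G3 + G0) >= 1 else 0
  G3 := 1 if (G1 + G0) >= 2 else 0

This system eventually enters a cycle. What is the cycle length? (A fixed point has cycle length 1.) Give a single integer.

Step 0: 0011
Step 1: G0=0(const) G1=1(const) G2=(1+0>=1)=1 G3=(0+0>=2)=0 -> 0110
Step 2: G0=0(const) G1=1(const) G2=(0+0>=1)=0 G3=(1+0>=2)=0 -> 0100
Step 3: G0=0(const) G1=1(const) G2=(0+0>=1)=0 G3=(1+0>=2)=0 -> 0100
State from step 3 equals state from step 2 -> cycle length 1

Answer: 1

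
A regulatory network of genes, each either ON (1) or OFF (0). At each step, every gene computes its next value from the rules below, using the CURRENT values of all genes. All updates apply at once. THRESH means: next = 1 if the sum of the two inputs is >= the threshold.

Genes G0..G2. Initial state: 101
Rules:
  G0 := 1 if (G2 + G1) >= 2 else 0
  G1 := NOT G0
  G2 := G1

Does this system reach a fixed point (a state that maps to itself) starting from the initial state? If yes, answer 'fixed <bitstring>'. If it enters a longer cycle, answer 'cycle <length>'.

Answer: cycle 5

Derivation:
Step 0: 101
Step 1: G0=(1+0>=2)=0 G1=NOT G0=NOT 1=0 G2=G1=0 -> 000
Step 2: G0=(0+0>=2)=0 G1=NOT G0=NOT 0=1 G2=G1=0 -> 010
Step 3: G0=(0+1>=2)=0 G1=NOT G0=NOT 0=1 G2=G1=1 -> 011
Step 4: G0=(1+1>=2)=1 G1=NOT G0=NOT 0=1 G2=G1=1 -> 111
Step 5: G0=(1+1>=2)=1 G1=NOT G0=NOT 1=0 G2=G1=1 -> 101
Cycle of length 5 starting at step 0 -> no fixed point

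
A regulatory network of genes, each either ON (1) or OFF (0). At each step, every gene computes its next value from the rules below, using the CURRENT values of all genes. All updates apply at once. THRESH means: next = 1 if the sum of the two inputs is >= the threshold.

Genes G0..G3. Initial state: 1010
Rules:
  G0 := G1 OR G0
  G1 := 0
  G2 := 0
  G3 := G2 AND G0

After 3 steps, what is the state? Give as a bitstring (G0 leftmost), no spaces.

Step 1: G0=G1|G0=0|1=1 G1=0(const) G2=0(const) G3=G2&G0=1&1=1 -> 1001
Step 2: G0=G1|G0=0|1=1 G1=0(const) G2=0(const) G3=G2&G0=0&1=0 -> 1000
Step 3: G0=G1|G0=0|1=1 G1=0(const) G2=0(const) G3=G2&G0=0&1=0 -> 1000

1000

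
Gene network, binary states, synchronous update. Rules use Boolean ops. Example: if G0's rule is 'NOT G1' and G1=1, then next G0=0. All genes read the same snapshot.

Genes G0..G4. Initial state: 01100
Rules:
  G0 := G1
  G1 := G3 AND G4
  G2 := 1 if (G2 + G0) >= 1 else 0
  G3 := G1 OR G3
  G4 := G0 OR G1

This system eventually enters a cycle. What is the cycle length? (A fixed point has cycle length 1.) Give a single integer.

Answer: 1

Derivation:
Step 0: 01100
Step 1: G0=G1=1 G1=G3&G4=0&0=0 G2=(1+0>=1)=1 G3=G1|G3=1|0=1 G4=G0|G1=0|1=1 -> 10111
Step 2: G0=G1=0 G1=G3&G4=1&1=1 G2=(1+1>=1)=1 G3=G1|G3=0|1=1 G4=G0|G1=1|0=1 -> 01111
Step 3: G0=G1=1 G1=G3&G4=1&1=1 G2=(1+0>=1)=1 G3=G1|G3=1|1=1 G4=G0|G1=0|1=1 -> 11111
Step 4: G0=G1=1 G1=G3&G4=1&1=1 G2=(1+1>=1)=1 G3=G1|G3=1|1=1 G4=G0|G1=1|1=1 -> 11111
State from step 4 equals state from step 3 -> cycle length 1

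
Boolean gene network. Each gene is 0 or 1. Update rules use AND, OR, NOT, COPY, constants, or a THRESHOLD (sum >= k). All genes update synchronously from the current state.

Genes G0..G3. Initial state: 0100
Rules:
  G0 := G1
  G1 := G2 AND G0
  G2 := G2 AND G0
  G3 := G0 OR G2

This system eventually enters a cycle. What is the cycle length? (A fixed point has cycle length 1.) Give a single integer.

Step 0: 0100
Step 1: G0=G1=1 G1=G2&G0=0&0=0 G2=G2&G0=0&0=0 G3=G0|G2=0|0=0 -> 1000
Step 2: G0=G1=0 G1=G2&G0=0&1=0 G2=G2&G0=0&1=0 G3=G0|G2=1|0=1 -> 0001
Step 3: G0=G1=0 G1=G2&G0=0&0=0 G2=G2&G0=0&0=0 G3=G0|G2=0|0=0 -> 0000
Step 4: G0=G1=0 G1=G2&G0=0&0=0 G2=G2&G0=0&0=0 G3=G0|G2=0|0=0 -> 0000
State from step 4 equals state from step 3 -> cycle length 1

Answer: 1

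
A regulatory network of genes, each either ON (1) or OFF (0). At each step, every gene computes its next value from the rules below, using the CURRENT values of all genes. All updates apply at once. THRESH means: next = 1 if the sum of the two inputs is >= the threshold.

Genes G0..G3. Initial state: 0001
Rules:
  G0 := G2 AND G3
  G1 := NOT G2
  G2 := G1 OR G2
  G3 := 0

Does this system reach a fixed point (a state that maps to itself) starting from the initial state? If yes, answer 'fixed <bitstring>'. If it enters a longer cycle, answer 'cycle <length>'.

Step 0: 0001
Step 1: G0=G2&G3=0&1=0 G1=NOT G2=NOT 0=1 G2=G1|G2=0|0=0 G3=0(const) -> 0100
Step 2: G0=G2&G3=0&0=0 G1=NOT G2=NOT 0=1 G2=G1|G2=1|0=1 G3=0(const) -> 0110
Step 3: G0=G2&G3=1&0=0 G1=NOT G2=NOT 1=0 G2=G1|G2=1|1=1 G3=0(const) -> 0010
Step 4: G0=G2&G3=1&0=0 G1=NOT G2=NOT 1=0 G2=G1|G2=0|1=1 G3=0(const) -> 0010
Fixed point reached at step 3: 0010

Answer: fixed 0010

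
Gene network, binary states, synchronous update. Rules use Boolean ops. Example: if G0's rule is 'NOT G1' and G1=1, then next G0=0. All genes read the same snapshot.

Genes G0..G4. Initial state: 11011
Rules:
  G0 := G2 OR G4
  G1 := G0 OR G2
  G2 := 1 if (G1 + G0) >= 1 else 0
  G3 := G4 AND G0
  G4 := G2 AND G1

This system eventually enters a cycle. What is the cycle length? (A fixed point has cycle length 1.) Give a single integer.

Step 0: 11011
Step 1: G0=G2|G4=0|1=1 G1=G0|G2=1|0=1 G2=(1+1>=1)=1 G3=G4&G0=1&1=1 G4=G2&G1=0&1=0 -> 11110
Step 2: G0=G2|G4=1|0=1 G1=G0|G2=1|1=1 G2=(1+1>=1)=1 G3=G4&G0=0&1=0 G4=G2&G1=1&1=1 -> 11101
Step 3: G0=G2|G4=1|1=1 G1=G0|G2=1|1=1 G2=(1+1>=1)=1 G3=G4&G0=1&1=1 G4=G2&G1=1&1=1 -> 11111
Step 4: G0=G2|G4=1|1=1 G1=G0|G2=1|1=1 G2=(1+1>=1)=1 G3=G4&G0=1&1=1 G4=G2&G1=1&1=1 -> 11111
State from step 4 equals state from step 3 -> cycle length 1

Answer: 1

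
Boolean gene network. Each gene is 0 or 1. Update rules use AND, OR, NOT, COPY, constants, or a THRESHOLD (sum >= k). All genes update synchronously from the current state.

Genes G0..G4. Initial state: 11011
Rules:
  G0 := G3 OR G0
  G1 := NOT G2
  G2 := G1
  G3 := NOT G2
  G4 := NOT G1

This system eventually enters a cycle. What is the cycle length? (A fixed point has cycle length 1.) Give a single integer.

Step 0: 11011
Step 1: G0=G3|G0=1|1=1 G1=NOT G2=NOT 0=1 G2=G1=1 G3=NOT G2=NOT 0=1 G4=NOT G1=NOT 1=0 -> 11110
Step 2: G0=G3|G0=1|1=1 G1=NOT G2=NOT 1=0 G2=G1=1 G3=NOT G2=NOT 1=0 G4=NOT G1=NOT 1=0 -> 10100
Step 3: G0=G3|G0=0|1=1 G1=NOT G2=NOT 1=0 G2=G1=0 G3=NOT G2=NOT 1=0 G4=NOT G1=NOT 0=1 -> 10001
Step 4: G0=G3|G0=0|1=1 G1=NOT G2=NOT 0=1 G2=G1=0 G3=NOT G2=NOT 0=1 G4=NOT G1=NOT 0=1 -> 11011
State from step 4 equals state from step 0 -> cycle length 4

Answer: 4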